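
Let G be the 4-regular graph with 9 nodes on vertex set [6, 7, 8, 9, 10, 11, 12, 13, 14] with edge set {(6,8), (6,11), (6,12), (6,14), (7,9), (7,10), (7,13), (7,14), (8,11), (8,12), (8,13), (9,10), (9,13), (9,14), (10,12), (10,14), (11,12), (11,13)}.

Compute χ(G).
Clique number ω(G) = 4 (lower bound: χ ≥ ω).
The clique on [6, 8, 11, 12] has size 4, forcing χ ≥ 4, and the coloring below uses 4 colors, so χ(G) = 4.
A valid 4-coloring: color 1: [6, 10, 13]; color 2: [7, 12]; color 3: [8, 9]; color 4: [11, 14].

χ(G) = 4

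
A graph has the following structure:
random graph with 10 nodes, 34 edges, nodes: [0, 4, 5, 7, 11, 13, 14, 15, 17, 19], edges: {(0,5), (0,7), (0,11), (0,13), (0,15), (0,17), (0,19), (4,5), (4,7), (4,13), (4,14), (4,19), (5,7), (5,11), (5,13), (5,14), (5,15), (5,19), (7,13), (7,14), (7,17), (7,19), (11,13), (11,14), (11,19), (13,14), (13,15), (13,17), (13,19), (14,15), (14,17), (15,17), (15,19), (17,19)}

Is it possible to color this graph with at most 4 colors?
The clique on vertices [0, 13, 15, 17, 19] has size 5 > 4, so it alone needs 5 colors.

No, G is not 4-colorable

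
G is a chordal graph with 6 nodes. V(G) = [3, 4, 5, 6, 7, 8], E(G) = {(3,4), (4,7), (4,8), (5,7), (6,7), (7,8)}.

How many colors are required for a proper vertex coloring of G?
Clique number ω(G) = 3 (lower bound: χ ≥ ω).
The clique on [4, 7, 8] has size 3, forcing χ ≥ 3, and the coloring below uses 3 colors, so χ(G) = 3.
A valid 3-coloring: color 1: [3, 7]; color 2: [4, 5, 6]; color 3: [8].

χ(G) = 3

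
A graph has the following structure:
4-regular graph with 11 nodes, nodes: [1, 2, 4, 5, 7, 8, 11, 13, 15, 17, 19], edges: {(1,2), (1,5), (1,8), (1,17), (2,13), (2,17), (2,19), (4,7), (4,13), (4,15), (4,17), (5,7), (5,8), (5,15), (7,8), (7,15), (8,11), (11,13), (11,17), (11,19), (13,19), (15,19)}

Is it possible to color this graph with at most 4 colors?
A valid 4-coloring: color 1: [8, 13, 15, 17]; color 2: [2, 4, 5, 11]; color 3: [1, 7, 19].
(χ(G) = 3 ≤ 4.)

Yes, G is 4-colorable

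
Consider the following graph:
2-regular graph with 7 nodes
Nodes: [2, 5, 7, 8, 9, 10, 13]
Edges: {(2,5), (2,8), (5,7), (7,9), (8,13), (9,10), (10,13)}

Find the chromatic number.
χ(G) = 3

Clique number ω(G) = 2 (lower bound: χ ≥ ω).
Odd cycle [13, 10, 9, 7, 5, 2, 8] needs 3 colors (χ ≥ 3).
The coloring below uses 3 colors, so χ(G) = 3.
A valid 3-coloring: color 1: [2, 7, 13]; color 2: [5, 8, 9]; color 3: [10].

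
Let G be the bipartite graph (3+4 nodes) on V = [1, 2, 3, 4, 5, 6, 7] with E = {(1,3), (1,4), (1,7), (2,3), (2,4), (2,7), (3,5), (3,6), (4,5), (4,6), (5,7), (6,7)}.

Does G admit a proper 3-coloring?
A valid 3-coloring: color 1: [3, 4, 7]; color 2: [1, 2, 5, 6].
(χ(G) = 2 ≤ 3.)

Yes, G is 3-colorable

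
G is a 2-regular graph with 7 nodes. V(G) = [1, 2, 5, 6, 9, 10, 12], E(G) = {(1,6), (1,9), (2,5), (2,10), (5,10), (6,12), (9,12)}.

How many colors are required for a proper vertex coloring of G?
Clique number ω(G) = 3 (lower bound: χ ≥ ω).
The clique on [2, 5, 10] has size 3, forcing χ ≥ 3, and the coloring below uses 3 colors, so χ(G) = 3.
A valid 3-coloring: color 1: [6, 9, 10]; color 2: [1, 5, 12]; color 3: [2].

χ(G) = 3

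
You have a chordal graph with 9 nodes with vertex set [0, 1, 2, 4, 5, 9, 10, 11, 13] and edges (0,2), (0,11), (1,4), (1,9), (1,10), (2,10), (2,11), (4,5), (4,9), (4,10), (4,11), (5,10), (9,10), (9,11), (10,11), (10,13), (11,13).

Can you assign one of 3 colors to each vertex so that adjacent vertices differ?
No, G is not 3-colorable

The clique on vertices [1, 4, 9, 10] has size 4 > 3, so it alone needs 4 colors.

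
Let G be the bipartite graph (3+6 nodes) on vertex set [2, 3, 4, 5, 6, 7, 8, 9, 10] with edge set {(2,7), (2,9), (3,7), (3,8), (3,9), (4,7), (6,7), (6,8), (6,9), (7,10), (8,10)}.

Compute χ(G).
Clique number ω(G) = 2 (lower bound: χ ≥ ω).
The graph is bipartite (no odd cycle), so 2 colors suffice: χ(G) = 2.
A valid 2-coloring: color 1: [5, 7, 8, 9]; color 2: [2, 3, 4, 6, 10].

χ(G) = 2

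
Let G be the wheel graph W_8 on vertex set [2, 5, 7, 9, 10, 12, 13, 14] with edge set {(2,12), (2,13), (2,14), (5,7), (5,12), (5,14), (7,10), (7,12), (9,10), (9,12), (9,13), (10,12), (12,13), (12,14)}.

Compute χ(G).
χ(G) = 4

Clique number ω(G) = 3 (lower bound: χ ≥ ω).
Odd cycle [9, 13, 2, 14, 5, 7, 10] needs 3 colors (χ ≥ 3).
Vertex 12 is adjacent to every vertex of [2, 5, 7, 9, 10, 13, 14], which already need 3 colors among themselves, so 12 needs a new color (χ ≥ 4).
The coloring below uses 4 colors, so χ(G) = 4.
A valid 4-coloring: color 1: [12]; color 2: [2, 7, 9]; color 3: [10, 13, 14]; color 4: [5].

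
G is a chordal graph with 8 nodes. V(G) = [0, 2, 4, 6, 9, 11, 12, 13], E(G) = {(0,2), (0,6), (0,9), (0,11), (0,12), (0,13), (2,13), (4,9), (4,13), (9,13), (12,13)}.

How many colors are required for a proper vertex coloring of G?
Clique number ω(G) = 3 (lower bound: χ ≥ ω).
The clique on [0, 9, 13] has size 3, forcing χ ≥ 3, and the coloring below uses 3 colors, so χ(G) = 3.
A valid 3-coloring: color 1: [0, 4]; color 2: [6, 11, 13]; color 3: [2, 9, 12].

χ(G) = 3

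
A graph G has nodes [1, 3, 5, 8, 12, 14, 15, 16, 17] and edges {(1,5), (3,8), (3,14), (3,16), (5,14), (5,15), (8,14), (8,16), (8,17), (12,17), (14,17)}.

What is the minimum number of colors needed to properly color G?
Clique number ω(G) = 3 (lower bound: χ ≥ ω).
The clique on [8, 14, 17] has size 3, forcing χ ≥ 3, and the coloring below uses 3 colors, so χ(G) = 3.
A valid 3-coloring: color 1: [5, 8, 12]; color 2: [1, 14, 15, 16]; color 3: [3, 17].

χ(G) = 3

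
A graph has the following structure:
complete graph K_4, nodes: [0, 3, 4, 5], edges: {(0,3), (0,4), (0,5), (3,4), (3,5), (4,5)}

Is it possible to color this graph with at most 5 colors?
A valid 5-coloring: color 1: [3]; color 2: [0]; color 3: [5]; color 4: [4].
(χ(G) = 4 ≤ 5.)

Yes, G is 5-colorable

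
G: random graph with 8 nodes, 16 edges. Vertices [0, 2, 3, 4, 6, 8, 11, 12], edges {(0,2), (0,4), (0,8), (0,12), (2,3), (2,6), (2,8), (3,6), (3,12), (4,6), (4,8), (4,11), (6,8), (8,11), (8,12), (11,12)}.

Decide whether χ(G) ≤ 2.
No, G is not 2-colorable

The clique on vertices [0, 2, 8] has size 3 > 2, so it alone needs 3 colors.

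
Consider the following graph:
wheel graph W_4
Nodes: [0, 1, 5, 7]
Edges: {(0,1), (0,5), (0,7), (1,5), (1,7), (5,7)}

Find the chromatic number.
Clique number ω(G) = 4 (lower bound: χ ≥ ω).
The clique on [0, 1, 5, 7] has size 4, forcing χ ≥ 4, and the coloring below uses 4 colors, so χ(G) = 4.
A valid 4-coloring: color 1: [0]; color 2: [1]; color 3: [7]; color 4: [5].

χ(G) = 4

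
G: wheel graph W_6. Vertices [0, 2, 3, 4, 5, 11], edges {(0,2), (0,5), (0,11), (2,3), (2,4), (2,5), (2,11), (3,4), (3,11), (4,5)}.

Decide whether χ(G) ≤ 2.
No, G is not 2-colorable

The clique on vertices [0, 2, 11] has size 3 > 2, so it alone needs 3 colors.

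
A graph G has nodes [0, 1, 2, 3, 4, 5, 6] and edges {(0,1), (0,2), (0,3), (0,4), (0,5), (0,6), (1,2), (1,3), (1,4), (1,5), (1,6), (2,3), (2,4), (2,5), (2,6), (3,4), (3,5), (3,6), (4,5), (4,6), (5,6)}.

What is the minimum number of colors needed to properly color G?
χ(G) = 7

Clique number ω(G) = 7 (lower bound: χ ≥ ω).
The clique on [0, 1, 2, 3, 4, 5, 6] has size 7, forcing χ ≥ 7, and the coloring below uses 7 colors, so χ(G) = 7.
A valid 7-coloring: color 1: [2]; color 2: [1]; color 3: [4]; color 4: [5]; color 5: [3]; color 6: [6]; color 7: [0].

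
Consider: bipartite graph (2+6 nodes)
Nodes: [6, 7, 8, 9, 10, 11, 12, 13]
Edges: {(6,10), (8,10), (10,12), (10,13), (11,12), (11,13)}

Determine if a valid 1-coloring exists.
No, G is not 1-colorable

Edge (8,10) forces its endpoints to differ, so 1 color is not enough.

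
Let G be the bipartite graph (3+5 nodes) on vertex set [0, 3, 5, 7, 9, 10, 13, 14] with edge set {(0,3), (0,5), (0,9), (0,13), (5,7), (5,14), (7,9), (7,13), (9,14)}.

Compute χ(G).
χ(G) = 2

Clique number ω(G) = 2 (lower bound: χ ≥ ω).
The graph is bipartite (no odd cycle), so 2 colors suffice: χ(G) = 2.
A valid 2-coloring: color 1: [0, 7, 10, 14]; color 2: [3, 5, 9, 13].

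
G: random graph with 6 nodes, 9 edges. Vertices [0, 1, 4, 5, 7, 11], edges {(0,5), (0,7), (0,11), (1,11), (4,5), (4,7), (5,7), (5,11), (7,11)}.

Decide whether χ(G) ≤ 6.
A valid 6-coloring: color 1: [4, 11]; color 2: [1, 7]; color 3: [5]; color 4: [0].
(χ(G) = 4 ≤ 6.)

Yes, G is 6-colorable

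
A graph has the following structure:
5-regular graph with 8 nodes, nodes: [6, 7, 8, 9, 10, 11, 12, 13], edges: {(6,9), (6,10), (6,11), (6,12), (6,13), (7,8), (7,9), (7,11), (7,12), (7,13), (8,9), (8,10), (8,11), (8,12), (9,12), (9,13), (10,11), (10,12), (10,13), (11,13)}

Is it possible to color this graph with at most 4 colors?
A valid 4-coloring: color 1: [9, 11]; color 2: [6, 8]; color 3: [12, 13]; color 4: [7, 10].
(χ(G) = 4 ≤ 4.)

Yes, G is 4-colorable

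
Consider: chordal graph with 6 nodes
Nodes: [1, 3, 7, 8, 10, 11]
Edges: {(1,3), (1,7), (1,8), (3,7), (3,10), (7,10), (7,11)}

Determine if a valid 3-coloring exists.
Yes, G is 3-colorable

A valid 3-coloring: color 1: [7, 8]; color 2: [3, 11]; color 3: [1, 10].
(χ(G) = 3 ≤ 3.)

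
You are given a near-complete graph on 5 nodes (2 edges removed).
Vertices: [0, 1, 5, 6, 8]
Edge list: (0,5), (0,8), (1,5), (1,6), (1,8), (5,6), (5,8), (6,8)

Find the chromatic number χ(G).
Clique number ω(G) = 4 (lower bound: χ ≥ ω).
The clique on [1, 5, 6, 8] has size 4, forcing χ ≥ 4, and the coloring below uses 4 colors, so χ(G) = 4.
A valid 4-coloring: color 1: [5]; color 2: [8]; color 3: [0, 1]; color 4: [6].

χ(G) = 4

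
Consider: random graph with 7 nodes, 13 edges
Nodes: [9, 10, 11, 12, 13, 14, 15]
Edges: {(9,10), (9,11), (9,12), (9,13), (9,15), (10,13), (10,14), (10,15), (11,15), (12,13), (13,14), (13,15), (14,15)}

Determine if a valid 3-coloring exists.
The clique on vertices [9, 10, 13, 15] has size 4 > 3, so it alone needs 4 colors.

No, G is not 3-colorable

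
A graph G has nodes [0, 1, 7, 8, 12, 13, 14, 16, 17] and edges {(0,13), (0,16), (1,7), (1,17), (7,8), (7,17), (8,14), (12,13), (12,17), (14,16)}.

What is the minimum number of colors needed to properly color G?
Clique number ω(G) = 3 (lower bound: χ ≥ ω).
The clique on [1, 7, 17] has size 3, forcing χ ≥ 3, and the coloring below uses 3 colors, so χ(G) = 3.
A valid 3-coloring: color 1: [8, 13, 16, 17]; color 2: [0, 7, 12, 14]; color 3: [1].

χ(G) = 3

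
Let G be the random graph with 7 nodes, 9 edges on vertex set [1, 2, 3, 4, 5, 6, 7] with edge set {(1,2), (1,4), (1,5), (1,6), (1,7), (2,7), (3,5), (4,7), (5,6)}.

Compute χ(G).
χ(G) = 3

Clique number ω(G) = 3 (lower bound: χ ≥ ω).
The clique on [1, 5, 6] has size 3, forcing χ ≥ 3, and the coloring below uses 3 colors, so χ(G) = 3.
A valid 3-coloring: color 1: [1, 3]; color 2: [5, 7]; color 3: [2, 4, 6].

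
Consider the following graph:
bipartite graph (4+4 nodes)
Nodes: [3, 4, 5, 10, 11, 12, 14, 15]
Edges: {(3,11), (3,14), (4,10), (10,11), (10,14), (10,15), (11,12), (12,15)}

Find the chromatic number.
Clique number ω(G) = 2 (lower bound: χ ≥ ω).
The graph is bipartite (no odd cycle), so 2 colors suffice: χ(G) = 2.
A valid 2-coloring: color 1: [3, 5, 10, 12]; color 2: [4, 11, 14, 15].

χ(G) = 2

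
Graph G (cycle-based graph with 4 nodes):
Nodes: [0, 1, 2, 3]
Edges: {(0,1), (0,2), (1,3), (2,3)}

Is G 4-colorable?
Yes, G is 4-colorable

A valid 4-coloring: color 1: [1, 2]; color 2: [0, 3].
(χ(G) = 2 ≤ 4.)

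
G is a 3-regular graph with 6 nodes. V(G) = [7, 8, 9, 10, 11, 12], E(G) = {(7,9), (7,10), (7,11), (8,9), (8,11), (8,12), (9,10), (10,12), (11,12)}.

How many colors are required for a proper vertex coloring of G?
Clique number ω(G) = 3 (lower bound: χ ≥ ω).
The clique on [8, 11, 12] has size 3, forcing χ ≥ 3, and the coloring below uses 3 colors, so χ(G) = 3.
A valid 3-coloring: color 1: [9, 12]; color 2: [7, 8]; color 3: [10, 11].

χ(G) = 3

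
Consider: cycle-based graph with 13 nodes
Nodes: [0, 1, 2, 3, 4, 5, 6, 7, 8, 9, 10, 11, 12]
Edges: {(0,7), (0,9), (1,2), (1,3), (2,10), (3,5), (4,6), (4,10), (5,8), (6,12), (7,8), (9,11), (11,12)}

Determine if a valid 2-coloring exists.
No, G is not 2-colorable

Odd cycle [9, 11, 12, 6, 4, 10, 2, 1, 3, 5, 8, 7, 0] needs 3 colors (χ ≥ 3).
Hence χ(G) ≥ 3 > 2, so no proper 2-coloring exists.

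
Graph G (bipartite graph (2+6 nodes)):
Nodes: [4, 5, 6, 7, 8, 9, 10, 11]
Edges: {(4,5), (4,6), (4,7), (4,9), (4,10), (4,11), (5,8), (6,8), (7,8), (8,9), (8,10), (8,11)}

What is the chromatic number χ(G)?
Clique number ω(G) = 2 (lower bound: χ ≥ ω).
The graph is bipartite (no odd cycle), so 2 colors suffice: χ(G) = 2.
A valid 2-coloring: color 1: [4, 8]; color 2: [5, 6, 7, 9, 10, 11].

χ(G) = 2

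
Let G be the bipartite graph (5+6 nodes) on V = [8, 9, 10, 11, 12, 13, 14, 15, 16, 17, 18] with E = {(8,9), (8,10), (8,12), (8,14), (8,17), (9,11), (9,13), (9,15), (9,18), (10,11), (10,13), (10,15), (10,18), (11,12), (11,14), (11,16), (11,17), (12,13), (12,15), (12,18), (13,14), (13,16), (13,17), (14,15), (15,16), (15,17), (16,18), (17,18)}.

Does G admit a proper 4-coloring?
A valid 4-coloring: color 1: [8, 11, 13, 15, 18]; color 2: [9, 10, 12, 14, 16, 17].
(χ(G) = 2 ≤ 4.)

Yes, G is 4-colorable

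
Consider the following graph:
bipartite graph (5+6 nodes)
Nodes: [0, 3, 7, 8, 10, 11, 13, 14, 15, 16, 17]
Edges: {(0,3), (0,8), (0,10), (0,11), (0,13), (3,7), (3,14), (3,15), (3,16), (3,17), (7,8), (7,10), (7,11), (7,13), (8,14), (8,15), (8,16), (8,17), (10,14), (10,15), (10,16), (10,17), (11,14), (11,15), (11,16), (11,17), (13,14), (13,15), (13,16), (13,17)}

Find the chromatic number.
Clique number ω(G) = 2 (lower bound: χ ≥ ω).
The graph is bipartite (no odd cycle), so 2 colors suffice: χ(G) = 2.
A valid 2-coloring: color 1: [3, 8, 10, 11, 13]; color 2: [0, 7, 14, 15, 16, 17].

χ(G) = 2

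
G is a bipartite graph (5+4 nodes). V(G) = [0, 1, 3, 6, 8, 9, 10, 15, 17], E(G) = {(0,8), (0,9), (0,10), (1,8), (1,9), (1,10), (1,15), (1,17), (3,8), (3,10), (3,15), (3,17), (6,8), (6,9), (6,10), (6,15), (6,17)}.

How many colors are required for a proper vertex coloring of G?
Clique number ω(G) = 2 (lower bound: χ ≥ ω).
The graph is bipartite (no odd cycle), so 2 colors suffice: χ(G) = 2.
A valid 2-coloring: color 1: [0, 1, 3, 6]; color 2: [8, 9, 10, 15, 17].

χ(G) = 2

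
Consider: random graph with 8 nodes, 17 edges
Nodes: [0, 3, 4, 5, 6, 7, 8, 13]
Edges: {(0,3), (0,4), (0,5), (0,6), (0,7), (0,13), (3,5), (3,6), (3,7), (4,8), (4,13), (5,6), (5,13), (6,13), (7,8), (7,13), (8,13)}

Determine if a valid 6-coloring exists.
Yes, G is 6-colorable

A valid 6-coloring: color 1: [3, 13]; color 2: [0, 8]; color 3: [4, 5, 7]; color 4: [6].
(χ(G) = 4 ≤ 6.)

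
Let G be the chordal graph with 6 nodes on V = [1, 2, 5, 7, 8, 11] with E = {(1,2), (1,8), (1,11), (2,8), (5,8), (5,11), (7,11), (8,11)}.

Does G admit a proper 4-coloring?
Yes, G is 4-colorable

A valid 4-coloring: color 1: [2, 11]; color 2: [7, 8]; color 3: [1, 5].
(χ(G) = 3 ≤ 4.)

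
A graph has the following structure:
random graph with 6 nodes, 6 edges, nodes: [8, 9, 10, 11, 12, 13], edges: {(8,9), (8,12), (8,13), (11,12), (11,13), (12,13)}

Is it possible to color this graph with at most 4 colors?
Yes, G is 4-colorable

A valid 4-coloring: color 1: [8, 10, 11]; color 2: [9, 12]; color 3: [13].
(χ(G) = 3 ≤ 4.)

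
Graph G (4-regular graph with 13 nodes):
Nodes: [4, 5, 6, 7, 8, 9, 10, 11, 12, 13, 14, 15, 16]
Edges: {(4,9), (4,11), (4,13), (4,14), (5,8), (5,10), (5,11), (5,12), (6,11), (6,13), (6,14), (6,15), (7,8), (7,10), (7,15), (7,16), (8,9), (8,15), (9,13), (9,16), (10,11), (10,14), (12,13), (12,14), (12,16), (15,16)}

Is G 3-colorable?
A valid 3-coloring: color 1: [5, 6, 7, 9]; color 2: [8, 11, 13, 14, 16]; color 3: [4, 10, 12, 15].
(χ(G) = 3 ≤ 3.)

Yes, G is 3-colorable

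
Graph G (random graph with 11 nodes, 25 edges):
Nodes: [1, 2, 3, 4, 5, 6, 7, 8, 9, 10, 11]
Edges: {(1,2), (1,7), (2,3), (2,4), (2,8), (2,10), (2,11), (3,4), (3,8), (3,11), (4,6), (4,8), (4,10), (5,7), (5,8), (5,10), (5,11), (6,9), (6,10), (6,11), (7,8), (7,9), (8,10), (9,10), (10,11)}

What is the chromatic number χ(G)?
Clique number ω(G) = 4 (lower bound: χ ≥ ω).
The clique on [2, 4, 8, 10] has size 4, forcing χ ≥ 4, and the coloring below uses 4 colors, so χ(G) = 4.
A valid 4-coloring: color 1: [3, 7, 10]; color 2: [2, 5, 6]; color 3: [1, 8, 9, 11]; color 4: [4].

χ(G) = 4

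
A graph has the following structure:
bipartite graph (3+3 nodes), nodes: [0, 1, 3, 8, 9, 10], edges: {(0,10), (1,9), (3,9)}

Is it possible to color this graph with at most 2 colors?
A valid 2-coloring: color 1: [0, 8, 9]; color 2: [1, 3, 10].
(χ(G) = 2 ≤ 2.)

Yes, G is 2-colorable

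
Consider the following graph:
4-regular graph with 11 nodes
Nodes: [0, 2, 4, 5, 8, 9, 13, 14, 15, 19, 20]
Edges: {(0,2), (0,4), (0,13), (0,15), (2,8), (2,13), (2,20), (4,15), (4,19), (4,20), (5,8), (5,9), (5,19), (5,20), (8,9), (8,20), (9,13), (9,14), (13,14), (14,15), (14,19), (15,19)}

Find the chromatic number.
Clique number ω(G) = 3 (lower bound: χ ≥ ω).
The clique on [0, 2, 13] has size 3, forcing χ ≥ 3, and the coloring below uses 3 colors, so χ(G) = 3.
A valid 3-coloring: color 1: [0, 9, 19, 20]; color 2: [2, 4, 5, 14]; color 3: [8, 13, 15].

χ(G) = 3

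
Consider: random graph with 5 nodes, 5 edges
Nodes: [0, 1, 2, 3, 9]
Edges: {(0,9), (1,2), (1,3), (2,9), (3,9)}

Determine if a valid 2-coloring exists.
A valid 2-coloring: color 1: [1, 9]; color 2: [0, 2, 3].
(χ(G) = 2 ≤ 2.)

Yes, G is 2-colorable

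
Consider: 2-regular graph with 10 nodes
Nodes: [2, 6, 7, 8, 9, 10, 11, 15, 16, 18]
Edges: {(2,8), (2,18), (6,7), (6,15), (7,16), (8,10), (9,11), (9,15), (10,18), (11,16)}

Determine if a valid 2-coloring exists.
A valid 2-coloring: color 1: [6, 8, 9, 16, 18]; color 2: [2, 7, 10, 11, 15].
(χ(G) = 2 ≤ 2.)

Yes, G is 2-colorable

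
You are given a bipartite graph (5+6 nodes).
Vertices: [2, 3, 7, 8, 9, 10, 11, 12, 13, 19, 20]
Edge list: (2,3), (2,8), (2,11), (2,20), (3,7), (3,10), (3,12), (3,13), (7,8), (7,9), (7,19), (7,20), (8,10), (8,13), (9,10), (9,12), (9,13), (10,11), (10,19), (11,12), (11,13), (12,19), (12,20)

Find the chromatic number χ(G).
χ(G) = 2

Clique number ω(G) = 2 (lower bound: χ ≥ ω).
The graph is bipartite (no odd cycle), so 2 colors suffice: χ(G) = 2.
A valid 2-coloring: color 1: [2, 7, 10, 12, 13]; color 2: [3, 8, 9, 11, 19, 20].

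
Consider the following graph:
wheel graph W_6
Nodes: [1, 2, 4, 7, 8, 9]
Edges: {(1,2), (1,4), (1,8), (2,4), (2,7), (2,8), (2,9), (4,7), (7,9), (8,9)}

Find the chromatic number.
Clique number ω(G) = 3 (lower bound: χ ≥ ω).
Odd cycle [1, 8, 9, 7, 4] needs 3 colors (χ ≥ 3).
Vertex 2 is adjacent to every vertex of [1, 4, 7, 8, 9], which already need 3 colors among themselves, so 2 needs a new color (χ ≥ 4).
The coloring below uses 4 colors, so χ(G) = 4.
A valid 4-coloring: color 1: [2]; color 2: [1, 7]; color 3: [4, 8]; color 4: [9].

χ(G) = 4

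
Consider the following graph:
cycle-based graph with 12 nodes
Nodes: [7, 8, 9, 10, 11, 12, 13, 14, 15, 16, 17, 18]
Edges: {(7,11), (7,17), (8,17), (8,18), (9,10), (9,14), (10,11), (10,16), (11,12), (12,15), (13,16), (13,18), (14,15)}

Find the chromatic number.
χ(G) = 2

Clique number ω(G) = 2 (lower bound: χ ≥ ω).
The graph is bipartite (no odd cycle), so 2 colors suffice: χ(G) = 2.
A valid 2-coloring: color 1: [9, 11, 15, 16, 17, 18]; color 2: [7, 8, 10, 12, 13, 14].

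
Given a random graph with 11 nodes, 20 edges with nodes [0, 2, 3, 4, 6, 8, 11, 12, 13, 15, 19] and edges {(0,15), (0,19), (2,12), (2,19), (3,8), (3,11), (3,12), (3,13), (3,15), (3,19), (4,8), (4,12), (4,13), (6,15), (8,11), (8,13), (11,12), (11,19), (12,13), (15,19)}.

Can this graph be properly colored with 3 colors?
A valid 3-coloring: color 1: [0, 2, 3, 4, 6]; color 2: [8, 12, 19]; color 3: [11, 13, 15].
(χ(G) = 3 ≤ 3.)

Yes, G is 3-colorable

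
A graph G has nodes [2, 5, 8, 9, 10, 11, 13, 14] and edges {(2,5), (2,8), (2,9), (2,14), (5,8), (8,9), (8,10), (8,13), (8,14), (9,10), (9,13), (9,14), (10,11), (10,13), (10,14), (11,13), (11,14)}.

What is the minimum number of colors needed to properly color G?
χ(G) = 4

Clique number ω(G) = 4 (lower bound: χ ≥ ω).
The clique on [2, 8, 9, 14] has size 4, forcing χ ≥ 4, and the coloring below uses 4 colors, so χ(G) = 4.
A valid 4-coloring: color 1: [8, 11]; color 2: [2, 10]; color 3: [5, 9]; color 4: [13, 14].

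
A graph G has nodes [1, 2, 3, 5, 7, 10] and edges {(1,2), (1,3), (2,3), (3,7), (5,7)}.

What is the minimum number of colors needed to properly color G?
Clique number ω(G) = 3 (lower bound: χ ≥ ω).
The clique on [1, 2, 3] has size 3, forcing χ ≥ 3, and the coloring below uses 3 colors, so χ(G) = 3.
A valid 3-coloring: color 1: [3, 5, 10]; color 2: [1, 7]; color 3: [2].

χ(G) = 3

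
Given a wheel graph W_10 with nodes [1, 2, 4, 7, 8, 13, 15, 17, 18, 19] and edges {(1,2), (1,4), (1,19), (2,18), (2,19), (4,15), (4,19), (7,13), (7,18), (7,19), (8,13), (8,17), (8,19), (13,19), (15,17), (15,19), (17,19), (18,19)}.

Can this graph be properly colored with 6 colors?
A valid 6-coloring: color 1: [19]; color 2: [1, 13, 17, 18]; color 3: [2, 7, 8, 15]; color 4: [4].
(χ(G) = 4 ≤ 6.)

Yes, G is 6-colorable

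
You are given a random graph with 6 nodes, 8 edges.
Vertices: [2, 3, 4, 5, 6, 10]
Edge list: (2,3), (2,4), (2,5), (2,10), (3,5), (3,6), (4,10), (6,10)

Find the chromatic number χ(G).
χ(G) = 3

Clique number ω(G) = 3 (lower bound: χ ≥ ω).
The clique on [2, 4, 10] has size 3, forcing χ ≥ 3, and the coloring below uses 3 colors, so χ(G) = 3.
A valid 3-coloring: color 1: [2, 6]; color 2: [3, 10]; color 3: [4, 5].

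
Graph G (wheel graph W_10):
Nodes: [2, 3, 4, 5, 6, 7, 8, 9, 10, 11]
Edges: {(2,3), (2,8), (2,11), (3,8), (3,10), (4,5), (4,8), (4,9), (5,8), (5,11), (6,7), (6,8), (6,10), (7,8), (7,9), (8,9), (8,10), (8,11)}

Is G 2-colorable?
The clique on vertices [2, 3, 8] has size 3 > 2, so it alone needs 3 colors.

No, G is not 2-colorable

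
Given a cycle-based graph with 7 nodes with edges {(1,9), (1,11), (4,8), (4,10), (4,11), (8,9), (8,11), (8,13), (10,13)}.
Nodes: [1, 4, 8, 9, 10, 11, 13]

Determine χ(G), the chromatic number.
χ(G) = 3

Clique number ω(G) = 3 (lower bound: χ ≥ ω).
The clique on [4, 8, 11] has size 3, forcing χ ≥ 3, and the coloring below uses 3 colors, so χ(G) = 3.
A valid 3-coloring: color 1: [1, 8, 10]; color 2: [4, 9, 13]; color 3: [11].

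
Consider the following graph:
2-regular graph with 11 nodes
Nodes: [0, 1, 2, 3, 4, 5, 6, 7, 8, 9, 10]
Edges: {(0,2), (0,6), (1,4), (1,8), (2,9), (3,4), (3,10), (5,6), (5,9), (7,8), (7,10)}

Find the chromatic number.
χ(G) = 3

Clique number ω(G) = 2 (lower bound: χ ≥ ω).
Odd cycle [5, 9, 2, 0, 6] needs 3 colors (χ ≥ 3).
The coloring below uses 3 colors, so χ(G) = 3.
A valid 3-coloring: color 1: [0, 4, 8, 9, 10]; color 2: [1, 2, 3, 6, 7]; color 3: [5].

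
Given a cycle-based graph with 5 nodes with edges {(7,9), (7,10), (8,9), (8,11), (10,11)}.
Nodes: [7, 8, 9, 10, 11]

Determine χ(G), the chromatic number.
χ(G) = 3

Clique number ω(G) = 2 (lower bound: χ ≥ ω).
Odd cycle [10, 7, 9, 8, 11] needs 3 colors (χ ≥ 3).
The coloring below uses 3 colors, so χ(G) = 3.
A valid 3-coloring: color 1: [8, 10]; color 2: [7, 11]; color 3: [9].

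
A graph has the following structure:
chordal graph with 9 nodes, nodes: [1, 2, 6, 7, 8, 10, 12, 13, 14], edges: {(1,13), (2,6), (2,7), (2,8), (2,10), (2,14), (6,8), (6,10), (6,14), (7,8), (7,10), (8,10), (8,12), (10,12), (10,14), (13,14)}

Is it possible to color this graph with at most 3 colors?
The clique on vertices [2, 6, 8, 10] has size 4 > 3, so it alone needs 4 colors.

No, G is not 3-colorable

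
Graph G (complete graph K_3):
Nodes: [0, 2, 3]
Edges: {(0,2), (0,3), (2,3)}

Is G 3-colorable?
A valid 3-coloring: color 1: [0]; color 2: [3]; color 3: [2].
(χ(G) = 3 ≤ 3.)

Yes, G is 3-colorable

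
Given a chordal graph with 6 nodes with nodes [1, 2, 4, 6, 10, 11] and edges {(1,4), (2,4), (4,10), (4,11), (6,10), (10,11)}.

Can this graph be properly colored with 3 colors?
A valid 3-coloring: color 1: [4, 6]; color 2: [1, 2, 10]; color 3: [11].
(χ(G) = 3 ≤ 3.)

Yes, G is 3-colorable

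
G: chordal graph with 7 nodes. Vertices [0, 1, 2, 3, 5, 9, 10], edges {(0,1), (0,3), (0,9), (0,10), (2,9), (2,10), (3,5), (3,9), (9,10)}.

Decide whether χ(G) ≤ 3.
Yes, G is 3-colorable

A valid 3-coloring: color 1: [0, 2, 5]; color 2: [1, 9]; color 3: [3, 10].
(χ(G) = 3 ≤ 3.)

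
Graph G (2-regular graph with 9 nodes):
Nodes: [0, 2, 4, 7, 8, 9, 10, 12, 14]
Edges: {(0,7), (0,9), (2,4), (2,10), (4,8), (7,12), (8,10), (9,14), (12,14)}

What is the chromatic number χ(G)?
χ(G) = 3

Clique number ω(G) = 2 (lower bound: χ ≥ ω).
Odd cycle [12, 7, 0, 9, 14] needs 3 colors (χ ≥ 3).
The coloring below uses 3 colors, so χ(G) = 3.
A valid 3-coloring: color 1: [2, 7, 8, 9]; color 2: [0, 4, 10, 14]; color 3: [12].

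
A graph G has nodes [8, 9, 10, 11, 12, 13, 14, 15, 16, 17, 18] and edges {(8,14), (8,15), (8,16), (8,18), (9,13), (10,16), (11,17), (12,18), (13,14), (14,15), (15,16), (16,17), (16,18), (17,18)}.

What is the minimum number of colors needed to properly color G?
χ(G) = 3

Clique number ω(G) = 3 (lower bound: χ ≥ ω).
The clique on [8, 14, 15] has size 3, forcing χ ≥ 3, and the coloring below uses 3 colors, so χ(G) = 3.
A valid 3-coloring: color 1: [9, 11, 12, 14, 16]; color 2: [8, 10, 13, 17]; color 3: [15, 18].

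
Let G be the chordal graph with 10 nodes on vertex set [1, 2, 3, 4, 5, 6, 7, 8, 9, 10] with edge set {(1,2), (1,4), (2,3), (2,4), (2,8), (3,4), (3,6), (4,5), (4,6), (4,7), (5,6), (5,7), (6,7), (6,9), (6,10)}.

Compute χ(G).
Clique number ω(G) = 4 (lower bound: χ ≥ ω).
The clique on [4, 5, 6, 7] has size 4, forcing χ ≥ 4, and the coloring below uses 4 colors, so χ(G) = 4.
A valid 4-coloring: color 1: [4, 8, 9, 10]; color 2: [2, 6]; color 3: [1, 3, 7]; color 4: [5].

χ(G) = 4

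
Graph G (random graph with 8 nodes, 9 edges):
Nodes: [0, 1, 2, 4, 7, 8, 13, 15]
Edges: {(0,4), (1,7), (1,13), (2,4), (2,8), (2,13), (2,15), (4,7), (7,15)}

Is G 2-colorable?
No, G is not 2-colorable

Odd cycle [13, 2, 15, 7, 1] needs 3 colors (χ ≥ 3).
Hence χ(G) ≥ 3 > 2, so no proper 2-coloring exists.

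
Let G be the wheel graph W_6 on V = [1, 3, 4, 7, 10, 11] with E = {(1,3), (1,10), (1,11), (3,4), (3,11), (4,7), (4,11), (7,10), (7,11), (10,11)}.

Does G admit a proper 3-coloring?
No, G is not 3-colorable

Odd cycle [4, 7, 10, 1, 3] needs 3 colors (χ ≥ 3).
Vertex 11 is adjacent to every vertex of [1, 3, 4, 7, 10], which already need 3 colors among themselves, so 11 needs a new color (χ ≥ 4).
Hence χ(G) ≥ 4 > 3, so no proper 3-coloring exists.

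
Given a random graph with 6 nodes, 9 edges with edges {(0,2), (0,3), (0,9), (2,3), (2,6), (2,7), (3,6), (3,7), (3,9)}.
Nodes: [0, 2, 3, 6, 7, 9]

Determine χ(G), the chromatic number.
χ(G) = 3

Clique number ω(G) = 3 (lower bound: χ ≥ ω).
The clique on [0, 3, 9] has size 3, forcing χ ≥ 3, and the coloring below uses 3 colors, so χ(G) = 3.
A valid 3-coloring: color 1: [3]; color 2: [2, 9]; color 3: [0, 6, 7].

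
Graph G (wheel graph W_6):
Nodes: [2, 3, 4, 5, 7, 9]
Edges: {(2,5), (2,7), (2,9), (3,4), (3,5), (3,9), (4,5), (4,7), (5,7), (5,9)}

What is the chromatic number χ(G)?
Clique number ω(G) = 3 (lower bound: χ ≥ ω).
Odd cycle [3, 4, 7, 2, 9] needs 3 colors (χ ≥ 3).
Vertex 5 is adjacent to every vertex of [2, 3, 4, 7, 9], which already need 3 colors among themselves, so 5 needs a new color (χ ≥ 4).
The coloring below uses 4 colors, so χ(G) = 4.
A valid 4-coloring: color 1: [5]; color 2: [2, 3]; color 3: [4, 9]; color 4: [7].

χ(G) = 4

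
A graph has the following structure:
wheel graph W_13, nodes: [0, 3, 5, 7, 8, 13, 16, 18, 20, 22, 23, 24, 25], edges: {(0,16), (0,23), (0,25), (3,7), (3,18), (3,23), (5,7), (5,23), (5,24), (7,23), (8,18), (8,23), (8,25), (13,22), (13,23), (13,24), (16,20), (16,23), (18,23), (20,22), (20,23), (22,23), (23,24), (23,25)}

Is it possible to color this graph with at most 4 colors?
A valid 4-coloring: color 1: [23]; color 2: [0, 3, 5, 8, 13, 20]; color 3: [7, 16, 18, 22, 24, 25].
(χ(G) = 3 ≤ 4.)

Yes, G is 4-colorable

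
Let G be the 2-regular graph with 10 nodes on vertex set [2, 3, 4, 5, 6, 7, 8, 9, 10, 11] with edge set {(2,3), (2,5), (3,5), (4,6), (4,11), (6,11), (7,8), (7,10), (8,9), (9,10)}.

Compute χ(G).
Clique number ω(G) = 3 (lower bound: χ ≥ ω).
The clique on [2, 3, 5] has size 3, forcing χ ≥ 3, and the coloring below uses 3 colors, so χ(G) = 3.
A valid 3-coloring: color 1: [5, 6, 7, 9]; color 2: [3, 4, 8, 10]; color 3: [2, 11].

χ(G) = 3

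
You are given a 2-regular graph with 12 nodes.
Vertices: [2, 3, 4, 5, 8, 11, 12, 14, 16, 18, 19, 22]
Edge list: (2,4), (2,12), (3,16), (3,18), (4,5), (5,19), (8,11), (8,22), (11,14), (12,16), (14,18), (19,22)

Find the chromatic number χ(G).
Clique number ω(G) = 2 (lower bound: χ ≥ ω).
The graph is bipartite (no odd cycle), so 2 colors suffice: χ(G) = 2.
A valid 2-coloring: color 1: [3, 4, 8, 12, 14, 19]; color 2: [2, 5, 11, 16, 18, 22].

χ(G) = 2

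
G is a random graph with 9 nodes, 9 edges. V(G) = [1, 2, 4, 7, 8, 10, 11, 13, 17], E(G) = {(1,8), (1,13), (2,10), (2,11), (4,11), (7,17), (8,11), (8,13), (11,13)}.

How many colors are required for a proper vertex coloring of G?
χ(G) = 3

Clique number ω(G) = 3 (lower bound: χ ≥ ω).
The clique on [1, 8, 13] has size 3, forcing χ ≥ 3, and the coloring below uses 3 colors, so χ(G) = 3.
A valid 3-coloring: color 1: [1, 10, 11, 17]; color 2: [2, 4, 7, 13]; color 3: [8].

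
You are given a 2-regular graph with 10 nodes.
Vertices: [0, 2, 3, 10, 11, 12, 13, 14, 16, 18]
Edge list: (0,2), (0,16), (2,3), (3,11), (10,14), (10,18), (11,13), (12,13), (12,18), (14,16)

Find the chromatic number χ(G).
Clique number ω(G) = 2 (lower bound: χ ≥ ω).
The graph is bipartite (no odd cycle), so 2 colors suffice: χ(G) = 2.
A valid 2-coloring: color 1: [2, 10, 11, 12, 16]; color 2: [0, 3, 13, 14, 18].

χ(G) = 2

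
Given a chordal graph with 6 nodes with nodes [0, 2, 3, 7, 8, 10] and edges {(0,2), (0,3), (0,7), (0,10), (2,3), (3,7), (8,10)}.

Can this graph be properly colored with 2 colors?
The clique on vertices [0, 2, 3] has size 3 > 2, so it alone needs 3 colors.

No, G is not 2-colorable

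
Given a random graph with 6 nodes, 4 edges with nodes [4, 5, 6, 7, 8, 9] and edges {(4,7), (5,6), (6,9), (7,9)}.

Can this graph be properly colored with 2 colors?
Yes, G is 2-colorable

A valid 2-coloring: color 1: [6, 7, 8]; color 2: [4, 5, 9].
(χ(G) = 2 ≤ 2.)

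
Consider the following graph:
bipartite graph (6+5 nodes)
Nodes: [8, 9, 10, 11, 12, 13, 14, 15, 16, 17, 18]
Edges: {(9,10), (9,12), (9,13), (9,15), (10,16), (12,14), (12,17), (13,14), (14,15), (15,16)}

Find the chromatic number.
Clique number ω(G) = 2 (lower bound: χ ≥ ω).
The graph is bipartite (no odd cycle), so 2 colors suffice: χ(G) = 2.
A valid 2-coloring: color 1: [8, 9, 11, 14, 16, 17, 18]; color 2: [10, 12, 13, 15].

χ(G) = 2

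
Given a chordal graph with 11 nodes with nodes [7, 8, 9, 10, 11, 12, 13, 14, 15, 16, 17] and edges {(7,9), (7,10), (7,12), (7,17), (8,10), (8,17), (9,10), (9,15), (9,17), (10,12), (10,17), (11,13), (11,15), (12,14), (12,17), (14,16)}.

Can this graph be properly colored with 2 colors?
No, G is not 2-colorable

The clique on vertices [7, 9, 10, 17] has size 4 > 2, so it alone needs 4 colors.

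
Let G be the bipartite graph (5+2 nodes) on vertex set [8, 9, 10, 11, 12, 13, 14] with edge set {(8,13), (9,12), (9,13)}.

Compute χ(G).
χ(G) = 2

Clique number ω(G) = 2 (lower bound: χ ≥ ω).
The graph is bipartite (no odd cycle), so 2 colors suffice: χ(G) = 2.
A valid 2-coloring: color 1: [8, 9, 10, 11, 14]; color 2: [12, 13].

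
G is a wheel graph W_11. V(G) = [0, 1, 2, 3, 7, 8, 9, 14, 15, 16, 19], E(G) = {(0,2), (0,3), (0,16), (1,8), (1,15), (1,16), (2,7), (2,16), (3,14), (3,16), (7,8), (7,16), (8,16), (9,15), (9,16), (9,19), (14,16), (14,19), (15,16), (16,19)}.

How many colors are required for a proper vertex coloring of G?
χ(G) = 3

Clique number ω(G) = 3 (lower bound: χ ≥ ω).
The clique on [0, 2, 16] has size 3, forcing χ ≥ 3, and the coloring below uses 3 colors, so χ(G) = 3.
A valid 3-coloring: color 1: [16]; color 2: [2, 3, 8, 15, 19]; color 3: [0, 1, 7, 9, 14].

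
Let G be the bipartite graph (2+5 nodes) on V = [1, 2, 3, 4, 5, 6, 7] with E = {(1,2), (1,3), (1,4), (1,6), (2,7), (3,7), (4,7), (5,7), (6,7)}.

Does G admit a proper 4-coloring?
Yes, G is 4-colorable

A valid 4-coloring: color 1: [1, 7]; color 2: [2, 3, 4, 5, 6].
(χ(G) = 2 ≤ 4.)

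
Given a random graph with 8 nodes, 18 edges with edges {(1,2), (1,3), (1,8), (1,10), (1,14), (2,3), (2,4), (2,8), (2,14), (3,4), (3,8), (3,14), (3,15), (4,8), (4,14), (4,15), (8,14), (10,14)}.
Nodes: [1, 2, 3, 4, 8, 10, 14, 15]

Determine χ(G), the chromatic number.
χ(G) = 5

Clique number ω(G) = 5 (lower bound: χ ≥ ω).
The clique on [1, 2, 3, 8, 14] has size 5, forcing χ ≥ 5, and the coloring below uses 5 colors, so χ(G) = 5.
A valid 5-coloring: color 1: [3, 10]; color 2: [14, 15]; color 3: [1, 4]; color 4: [8]; color 5: [2].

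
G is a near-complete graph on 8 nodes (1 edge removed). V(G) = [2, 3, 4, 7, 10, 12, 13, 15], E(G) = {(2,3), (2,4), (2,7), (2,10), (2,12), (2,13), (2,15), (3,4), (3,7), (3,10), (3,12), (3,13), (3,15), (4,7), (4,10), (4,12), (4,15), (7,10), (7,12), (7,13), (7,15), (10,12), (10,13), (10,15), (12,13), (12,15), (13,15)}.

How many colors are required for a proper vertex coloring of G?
χ(G) = 7

Clique number ω(G) = 7 (lower bound: χ ≥ ω).
The clique on [2, 3, 4, 7, 10, 12, 15] has size 7, forcing χ ≥ 7, and the coloring below uses 7 colors, so χ(G) = 7.
A valid 7-coloring: color 1: [15]; color 2: [3]; color 3: [7]; color 4: [10]; color 5: [2]; color 6: [12]; color 7: [4, 13].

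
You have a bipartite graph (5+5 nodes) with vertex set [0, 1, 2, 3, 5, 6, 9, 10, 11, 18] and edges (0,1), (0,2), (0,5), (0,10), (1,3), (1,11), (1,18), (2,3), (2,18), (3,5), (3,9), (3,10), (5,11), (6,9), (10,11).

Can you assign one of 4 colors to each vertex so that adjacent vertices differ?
A valid 4-coloring: color 1: [0, 3, 6, 11, 18]; color 2: [1, 2, 5, 9, 10].
(χ(G) = 2 ≤ 4.)

Yes, G is 4-colorable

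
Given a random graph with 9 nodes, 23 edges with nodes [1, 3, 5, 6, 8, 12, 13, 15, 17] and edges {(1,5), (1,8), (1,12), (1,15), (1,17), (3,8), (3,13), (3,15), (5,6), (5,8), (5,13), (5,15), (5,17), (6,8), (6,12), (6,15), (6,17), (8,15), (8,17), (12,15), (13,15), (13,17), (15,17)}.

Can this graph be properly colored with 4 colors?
No, G is not 4-colorable

The clique on vertices [1, 5, 8, 15, 17] has size 5 > 4, so it alone needs 5 colors.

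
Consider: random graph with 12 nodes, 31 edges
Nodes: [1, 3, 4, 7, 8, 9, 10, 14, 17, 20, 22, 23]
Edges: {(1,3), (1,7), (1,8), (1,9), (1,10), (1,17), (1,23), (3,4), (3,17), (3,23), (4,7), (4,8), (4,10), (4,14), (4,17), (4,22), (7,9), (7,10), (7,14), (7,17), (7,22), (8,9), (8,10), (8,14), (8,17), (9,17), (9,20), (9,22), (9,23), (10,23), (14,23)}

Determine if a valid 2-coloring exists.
No, G is not 2-colorable

The clique on vertices [1, 8, 9, 17] has size 4 > 2, so it alone needs 4 colors.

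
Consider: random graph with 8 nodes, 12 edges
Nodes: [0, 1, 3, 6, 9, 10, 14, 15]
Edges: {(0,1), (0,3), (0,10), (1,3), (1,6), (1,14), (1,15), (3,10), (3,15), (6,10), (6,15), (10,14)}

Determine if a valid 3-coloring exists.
A valid 3-coloring: color 1: [1, 9, 10]; color 2: [3, 6, 14]; color 3: [0, 15].
(χ(G) = 3 ≤ 3.)

Yes, G is 3-colorable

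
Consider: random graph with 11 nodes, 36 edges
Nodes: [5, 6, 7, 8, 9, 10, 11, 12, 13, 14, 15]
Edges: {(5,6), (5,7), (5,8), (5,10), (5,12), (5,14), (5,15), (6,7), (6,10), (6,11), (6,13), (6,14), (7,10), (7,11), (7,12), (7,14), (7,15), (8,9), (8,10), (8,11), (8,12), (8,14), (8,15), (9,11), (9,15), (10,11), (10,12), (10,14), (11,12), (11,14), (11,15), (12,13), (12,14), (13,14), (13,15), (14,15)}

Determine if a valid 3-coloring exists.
The clique on vertices [8, 10, 11, 12, 14] has size 5 > 3, so it alone needs 5 colors.

No, G is not 3-colorable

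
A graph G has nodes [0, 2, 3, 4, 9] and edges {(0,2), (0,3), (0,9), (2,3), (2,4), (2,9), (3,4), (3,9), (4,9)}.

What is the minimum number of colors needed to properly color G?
χ(G) = 4

Clique number ω(G) = 4 (lower bound: χ ≥ ω).
The clique on [0, 2, 3, 9] has size 4, forcing χ ≥ 4, and the coloring below uses 4 colors, so χ(G) = 4.
A valid 4-coloring: color 1: [9]; color 2: [2]; color 3: [3]; color 4: [0, 4].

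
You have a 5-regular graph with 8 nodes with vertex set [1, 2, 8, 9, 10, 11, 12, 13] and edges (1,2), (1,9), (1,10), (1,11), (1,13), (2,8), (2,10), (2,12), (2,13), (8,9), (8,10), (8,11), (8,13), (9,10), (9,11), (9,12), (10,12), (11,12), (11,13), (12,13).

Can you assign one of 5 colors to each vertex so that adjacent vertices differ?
Yes, G is 5-colorable

A valid 5-coloring: color 1: [9, 13]; color 2: [2, 11]; color 3: [1, 8, 12]; color 4: [10].
(χ(G) = 4 ≤ 5.)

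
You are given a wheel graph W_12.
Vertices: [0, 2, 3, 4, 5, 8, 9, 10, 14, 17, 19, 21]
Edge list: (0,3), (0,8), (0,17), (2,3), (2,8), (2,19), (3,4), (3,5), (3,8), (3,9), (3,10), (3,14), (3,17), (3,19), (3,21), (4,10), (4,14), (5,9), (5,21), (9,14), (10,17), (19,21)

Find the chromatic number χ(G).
Clique number ω(G) = 3 (lower bound: χ ≥ ω).
Odd cycle [9, 5, 21, 19, 2, 8, 0, 17, 10, 4, 14] needs 3 colors (χ ≥ 3).
Vertex 3 is adjacent to every vertex of [0, 2, 4, 5, 8, 9, 10, 14, 17, 19, 21], which already need 3 colors among themselves, so 3 needs a new color (χ ≥ 4).
The coloring below uses 4 colors, so χ(G) = 4.
A valid 4-coloring: color 1: [3]; color 2: [0, 2, 4, 9, 21]; color 3: [5, 8, 14, 17, 19]; color 4: [10].

χ(G) = 4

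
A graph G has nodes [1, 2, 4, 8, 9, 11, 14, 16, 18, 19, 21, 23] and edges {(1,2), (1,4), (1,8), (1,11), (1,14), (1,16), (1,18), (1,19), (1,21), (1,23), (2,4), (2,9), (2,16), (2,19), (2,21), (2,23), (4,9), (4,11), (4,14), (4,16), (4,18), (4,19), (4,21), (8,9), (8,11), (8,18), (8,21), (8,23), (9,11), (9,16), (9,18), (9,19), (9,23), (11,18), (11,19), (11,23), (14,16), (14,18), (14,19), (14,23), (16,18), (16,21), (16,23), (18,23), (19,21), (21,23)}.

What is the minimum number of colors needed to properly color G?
χ(G) = 5

Clique number ω(G) = 5 (lower bound: χ ≥ ω).
The clique on [1, 8, 11, 18, 23] has size 5, forcing χ ≥ 5, and the coloring below uses 5 colors, so χ(G) = 5.
A valid 5-coloring: color 1: [1, 9]; color 2: [4, 23]; color 3: [8, 16, 19]; color 4: [2, 18]; color 5: [11, 14, 21].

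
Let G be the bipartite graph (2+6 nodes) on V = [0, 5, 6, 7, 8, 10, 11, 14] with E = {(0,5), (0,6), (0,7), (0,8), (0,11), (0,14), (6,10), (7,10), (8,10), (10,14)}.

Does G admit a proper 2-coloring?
Yes, G is 2-colorable

A valid 2-coloring: color 1: [0, 10]; color 2: [5, 6, 7, 8, 11, 14].
(χ(G) = 2 ≤ 2.)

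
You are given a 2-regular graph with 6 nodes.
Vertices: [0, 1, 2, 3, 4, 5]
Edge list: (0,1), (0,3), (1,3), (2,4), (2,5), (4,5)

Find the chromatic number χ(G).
Clique number ω(G) = 3 (lower bound: χ ≥ ω).
The clique on [0, 1, 3] has size 3, forcing χ ≥ 3, and the coloring below uses 3 colors, so χ(G) = 3.
A valid 3-coloring: color 1: [1, 4]; color 2: [0, 5]; color 3: [2, 3].

χ(G) = 3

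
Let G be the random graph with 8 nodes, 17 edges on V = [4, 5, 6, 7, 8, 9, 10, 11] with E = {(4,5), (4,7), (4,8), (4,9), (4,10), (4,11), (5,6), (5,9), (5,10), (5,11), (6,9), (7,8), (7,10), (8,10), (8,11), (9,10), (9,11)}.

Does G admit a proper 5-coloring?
Yes, G is 5-colorable

A valid 5-coloring: color 1: [4, 6]; color 2: [5, 8]; color 3: [10, 11]; color 4: [7, 9].
(χ(G) = 4 ≤ 5.)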